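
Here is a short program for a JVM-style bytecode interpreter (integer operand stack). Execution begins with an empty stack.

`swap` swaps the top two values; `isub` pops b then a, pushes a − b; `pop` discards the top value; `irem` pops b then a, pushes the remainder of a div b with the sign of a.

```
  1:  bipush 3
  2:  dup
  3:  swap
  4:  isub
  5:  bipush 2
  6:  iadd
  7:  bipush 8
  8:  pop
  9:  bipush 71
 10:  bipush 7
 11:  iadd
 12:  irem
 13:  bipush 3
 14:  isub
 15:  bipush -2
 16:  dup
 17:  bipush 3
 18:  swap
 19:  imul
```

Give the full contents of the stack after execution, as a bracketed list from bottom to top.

[-1, -2, -6]

bipush 3  → [3]
dup       → [3, 3]
swap      → [3, 3]
isub      → [0]
bipush 2  → [0, 2]
iadd      → [2]
bipush 8  → [2, 8]
pop       → [2]
bipush 71 → [2, 71]
bipush 7  → [2, 71, 7]
iadd      → [2, 78]
irem      → [2]
bipush 3  → [2, 3]
isub      → [-1]
bipush -2 → [-1, -2]
dup       → [-1, -2, -2]
bipush 3  → [-1, -2, -2, 3]
swap      → [-1, -2, 3, -2]
imul      → [-1, -2, -6]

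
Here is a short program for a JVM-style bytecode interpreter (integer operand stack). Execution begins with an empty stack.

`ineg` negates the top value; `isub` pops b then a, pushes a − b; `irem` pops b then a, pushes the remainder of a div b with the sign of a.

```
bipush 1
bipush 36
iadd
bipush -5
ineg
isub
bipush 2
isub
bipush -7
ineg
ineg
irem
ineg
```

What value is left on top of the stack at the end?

-2

bipush 1  : 1
bipush 36 : 1 36
iadd      : 37
bipush -5 : 37 -5
ineg      : 37 5
isub      : 32
bipush 2  : 32 2
isub      : 30
bipush -7 : 30 -7
ineg      : 30 7
ineg      : 30 -7
irem      : 2
ineg      : -2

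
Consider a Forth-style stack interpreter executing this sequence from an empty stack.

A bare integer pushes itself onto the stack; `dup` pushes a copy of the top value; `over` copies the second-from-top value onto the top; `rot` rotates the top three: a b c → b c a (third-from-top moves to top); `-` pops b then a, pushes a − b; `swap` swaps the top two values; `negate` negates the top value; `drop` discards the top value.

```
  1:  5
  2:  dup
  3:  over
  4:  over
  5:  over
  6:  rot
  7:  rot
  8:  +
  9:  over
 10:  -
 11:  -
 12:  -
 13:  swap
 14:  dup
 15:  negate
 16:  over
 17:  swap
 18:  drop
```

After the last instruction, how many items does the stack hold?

3

5      -> 5
dup    -> 5 5
over   -> 5 5 5
over   -> 5 5 5 5
over   -> 5 5 5 5 5
rot    -> 5 5 5 5 5
rot    -> 5 5 5 5 5
+      -> 5 5 5 10
over   -> 5 5 5 10 5
-      -> 5 5 5 5
-      -> 5 5 0
-      -> 5 5
swap   -> 5 5
dup    -> 5 5 5
negate -> 5 5 -5
over   -> 5 5 -5 5
swap   -> 5 5 5 -5
drop   -> 5 5 5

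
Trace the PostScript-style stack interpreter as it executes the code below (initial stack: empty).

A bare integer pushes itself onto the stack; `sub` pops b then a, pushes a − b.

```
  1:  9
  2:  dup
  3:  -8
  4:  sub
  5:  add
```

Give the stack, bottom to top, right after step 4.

[9, 17]

9   → 9
dup → 9 9
-8  → 9 9 -8
sub → 9 17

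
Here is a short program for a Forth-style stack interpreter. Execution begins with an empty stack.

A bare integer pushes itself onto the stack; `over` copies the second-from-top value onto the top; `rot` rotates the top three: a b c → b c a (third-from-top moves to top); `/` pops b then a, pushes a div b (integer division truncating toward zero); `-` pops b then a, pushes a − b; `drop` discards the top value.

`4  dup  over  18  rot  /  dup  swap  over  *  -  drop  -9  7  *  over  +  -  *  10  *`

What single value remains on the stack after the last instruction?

4    -> [4]
dup  -> [4, 4]
over -> [4, 4, 4]
18   -> [4, 4, 4, 18]
rot  -> [4, 4, 18, 4]
/    -> [4, 4, 4]
dup  -> [4, 4, 4, 4]
swap -> [4, 4, 4, 4]
over -> [4, 4, 4, 4, 4]
*    -> [4, 4, 4, 16]
-    -> [4, 4, -12]
drop -> [4, 4]
-9   -> [4, 4, -9]
7    -> [4, 4, -9, 7]
*    -> [4, 4, -63]
over -> [4, 4, -63, 4]
+    -> [4, 4, -59]
-    -> [4, 63]
*    -> [252]
10   -> [252, 10]
*    -> [2520]

2520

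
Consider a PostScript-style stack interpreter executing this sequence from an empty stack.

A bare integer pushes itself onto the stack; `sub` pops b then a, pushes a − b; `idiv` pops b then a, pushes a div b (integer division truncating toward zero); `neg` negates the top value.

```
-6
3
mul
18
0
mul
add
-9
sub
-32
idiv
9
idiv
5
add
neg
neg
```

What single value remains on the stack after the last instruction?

5

-6   → -6
3    → -6 3
mul  → -18
18   → -18 18
0    → -18 18 0
mul  → -18 0
add  → -18
-9   → -18 -9
sub  → -9
-32  → -9 -32
idiv → 0
9    → 0 9
idiv → 0
5    → 0 5
add  → 5
neg  → -5
neg  → 5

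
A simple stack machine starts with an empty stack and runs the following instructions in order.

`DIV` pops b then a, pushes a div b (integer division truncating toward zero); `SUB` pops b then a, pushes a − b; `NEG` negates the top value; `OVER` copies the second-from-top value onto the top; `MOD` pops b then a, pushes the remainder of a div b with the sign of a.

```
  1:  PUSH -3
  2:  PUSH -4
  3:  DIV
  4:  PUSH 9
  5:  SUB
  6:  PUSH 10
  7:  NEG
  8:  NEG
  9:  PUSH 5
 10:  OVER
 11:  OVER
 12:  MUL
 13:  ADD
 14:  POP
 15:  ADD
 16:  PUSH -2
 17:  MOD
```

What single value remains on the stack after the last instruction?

1

PUSH -3 : -3
PUSH -4 : -3 -4
DIV     : 0
PUSH 9  : 0 9
SUB     : -9
PUSH 10 : -9 10
NEG     : -9 -10
NEG     : -9 10
PUSH 5  : -9 10 5
OVER    : -9 10 5 10
OVER    : -9 10 5 10 5
MUL     : -9 10 5 50
ADD     : -9 10 55
POP     : -9 10
ADD     : 1
PUSH -2 : 1 -2
MOD     : 1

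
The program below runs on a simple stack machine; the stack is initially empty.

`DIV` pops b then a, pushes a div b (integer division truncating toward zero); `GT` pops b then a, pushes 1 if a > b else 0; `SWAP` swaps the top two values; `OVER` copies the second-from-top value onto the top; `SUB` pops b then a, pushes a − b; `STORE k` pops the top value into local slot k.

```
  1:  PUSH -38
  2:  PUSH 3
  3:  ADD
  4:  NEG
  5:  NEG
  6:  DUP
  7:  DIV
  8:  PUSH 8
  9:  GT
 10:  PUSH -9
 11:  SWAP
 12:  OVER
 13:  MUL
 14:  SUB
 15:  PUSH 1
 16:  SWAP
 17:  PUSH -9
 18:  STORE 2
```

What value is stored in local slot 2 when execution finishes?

PUSH -38 -> [-38]
PUSH 3   -> [-38, 3]
ADD      -> [-35]
NEG      -> [35]
NEG      -> [-35]
DUP      -> [-35, -35]
DIV      -> [1]
PUSH 8   -> [1, 8]
GT       -> [0]
PUSH -9  -> [0, -9]
SWAP     -> [-9, 0]
OVER     -> [-9, 0, -9]
MUL      -> [-9, 0]
SUB      -> [-9]
PUSH 1   -> [-9, 1]
SWAP     -> [1, -9]
PUSH -9  -> [1, -9, -9]
STORE 2  -> [1, -9]

-9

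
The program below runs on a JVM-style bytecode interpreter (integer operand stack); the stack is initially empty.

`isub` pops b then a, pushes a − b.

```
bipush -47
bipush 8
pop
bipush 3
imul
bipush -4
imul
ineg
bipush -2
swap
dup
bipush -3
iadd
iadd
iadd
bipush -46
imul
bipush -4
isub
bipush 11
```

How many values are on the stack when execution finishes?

bipush -47 -> [-47]
bipush 8   -> [-47, 8]
pop        -> [-47]
bipush 3   -> [-47, 3]
imul       -> [-141]
bipush -4  -> [-141, -4]
imul       -> [564]
ineg       -> [-564]
bipush -2  -> [-564, -2]
swap       -> [-2, -564]
dup        -> [-2, -564, -564]
bipush -3  -> [-2, -564, -564, -3]
iadd       -> [-2, -564, -567]
iadd       -> [-2, -1131]
iadd       -> [-1133]
bipush -46 -> [-1133, -46]
imul       -> [52118]
bipush -4  -> [52118, -4]
isub       -> [52122]
bipush 11  -> [52122, 11]

2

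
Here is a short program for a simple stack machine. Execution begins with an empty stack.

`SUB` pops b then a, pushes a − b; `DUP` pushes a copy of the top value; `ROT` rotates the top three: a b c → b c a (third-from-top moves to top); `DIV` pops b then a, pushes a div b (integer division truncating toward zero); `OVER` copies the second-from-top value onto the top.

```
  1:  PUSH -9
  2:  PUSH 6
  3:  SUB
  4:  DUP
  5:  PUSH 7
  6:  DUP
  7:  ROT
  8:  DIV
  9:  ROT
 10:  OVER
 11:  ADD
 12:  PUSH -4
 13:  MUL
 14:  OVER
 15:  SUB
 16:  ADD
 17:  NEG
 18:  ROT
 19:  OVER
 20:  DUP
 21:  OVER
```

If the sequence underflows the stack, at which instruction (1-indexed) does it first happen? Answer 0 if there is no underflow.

PUSH -9 : -9
PUSH 6  : -9 6
SUB     : -15
DUP     : -15 -15
PUSH 7  : -15 -15 7
DUP     : -15 -15 7 7
ROT     : -15 7 7 -15
DIV     : -15 7 0
ROT     : 7 0 -15
OVER    : 7 0 -15 0
ADD     : 7 0 -15
PUSH -4 : 7 0 -15 -4
MUL     : 7 0 60
OVER    : 7 0 60 0
SUB     : 7 0 60
ADD     : 7 60
NEG     : 7 -60
ROT  — needs 3 operands, stack has 2 → underflow

18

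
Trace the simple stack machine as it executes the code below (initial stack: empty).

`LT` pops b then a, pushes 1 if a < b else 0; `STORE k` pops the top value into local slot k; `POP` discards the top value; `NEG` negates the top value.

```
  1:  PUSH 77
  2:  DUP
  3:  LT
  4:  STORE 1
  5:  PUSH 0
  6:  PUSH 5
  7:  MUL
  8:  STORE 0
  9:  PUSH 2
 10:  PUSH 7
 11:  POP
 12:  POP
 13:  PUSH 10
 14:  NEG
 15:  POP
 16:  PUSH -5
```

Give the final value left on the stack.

-5

PUSH 77 → 77
DUP     → 77 77
LT      → 0
STORE 1 → (empty)
PUSH 0  → 0
PUSH 5  → 0 5
MUL     → 0
STORE 0 → (empty)
PUSH 2  → 2
PUSH 7  → 2 7
POP     → 2
POP     → (empty)
PUSH 10 → 10
NEG     → -10
POP     → (empty)
PUSH -5 → -5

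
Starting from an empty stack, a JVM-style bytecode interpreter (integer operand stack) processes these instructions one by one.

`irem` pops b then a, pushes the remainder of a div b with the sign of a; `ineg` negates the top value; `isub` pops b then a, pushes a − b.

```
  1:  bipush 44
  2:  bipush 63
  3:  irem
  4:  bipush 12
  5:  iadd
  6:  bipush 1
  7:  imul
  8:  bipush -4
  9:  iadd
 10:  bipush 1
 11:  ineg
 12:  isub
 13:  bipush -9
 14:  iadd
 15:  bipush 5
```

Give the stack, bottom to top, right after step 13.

bipush 44  44
bipush 63  44 63
irem       44
bipush 12  44 12
iadd       56
bipush 1   56 1
imul       56
bipush -4  56 -4
iadd       52
bipush 1   52 1
ineg       52 -1
isub       53
bipush -9  53 -9

[53, -9]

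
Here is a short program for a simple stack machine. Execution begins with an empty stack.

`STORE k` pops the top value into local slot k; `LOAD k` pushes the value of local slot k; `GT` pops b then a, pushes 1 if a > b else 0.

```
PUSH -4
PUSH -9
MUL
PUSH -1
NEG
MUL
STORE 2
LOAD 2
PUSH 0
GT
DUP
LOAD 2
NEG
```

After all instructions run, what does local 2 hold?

PUSH -4 : -4
PUSH -9 : -4 -9
MUL     : 36
PUSH -1 : 36 -1
NEG     : 36 1
MUL     : 36
STORE 2 : (empty)
LOAD 2  : 36
PUSH 0  : 36 0
GT      : 1
DUP     : 1 1
LOAD 2  : 1 1 36
NEG     : 1 1 -36

36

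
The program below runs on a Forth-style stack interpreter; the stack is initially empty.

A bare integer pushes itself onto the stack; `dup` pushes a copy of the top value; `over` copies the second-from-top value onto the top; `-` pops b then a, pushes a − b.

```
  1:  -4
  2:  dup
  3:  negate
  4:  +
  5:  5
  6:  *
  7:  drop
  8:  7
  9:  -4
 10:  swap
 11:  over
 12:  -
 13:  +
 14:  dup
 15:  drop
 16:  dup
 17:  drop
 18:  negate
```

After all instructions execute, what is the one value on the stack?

-7

-4      -4
dup     -4 -4
negate  -4 4
+       0
5       0 5
*       0
drop    (empty)
7       7
-4      7 -4
swap    -4 7
over    -4 7 -4
-       -4 11
+       7
dup     7 7
drop    7
dup     7 7
drop    7
negate  -7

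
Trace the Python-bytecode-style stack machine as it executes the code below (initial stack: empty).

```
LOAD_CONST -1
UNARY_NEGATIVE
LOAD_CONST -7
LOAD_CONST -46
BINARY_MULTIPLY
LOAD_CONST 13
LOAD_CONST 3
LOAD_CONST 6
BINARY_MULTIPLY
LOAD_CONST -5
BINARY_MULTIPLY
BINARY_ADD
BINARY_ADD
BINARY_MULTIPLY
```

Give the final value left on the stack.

LOAD_CONST -1   → [-1]
UNARY_NEGATIVE  → [1]
LOAD_CONST -7   → [1, -7]
LOAD_CONST -46  → [1, -7, -46]
BINARY_MULTIPLY → [1, 322]
LOAD_CONST 13   → [1, 322, 13]
LOAD_CONST 3    → [1, 322, 13, 3]
LOAD_CONST 6    → [1, 322, 13, 3, 6]
BINARY_MULTIPLY → [1, 322, 13, 18]
LOAD_CONST -5   → [1, 322, 13, 18, -5]
BINARY_MULTIPLY → [1, 322, 13, -90]
BINARY_ADD      → [1, 322, -77]
BINARY_ADD      → [1, 245]
BINARY_MULTIPLY → [245]

245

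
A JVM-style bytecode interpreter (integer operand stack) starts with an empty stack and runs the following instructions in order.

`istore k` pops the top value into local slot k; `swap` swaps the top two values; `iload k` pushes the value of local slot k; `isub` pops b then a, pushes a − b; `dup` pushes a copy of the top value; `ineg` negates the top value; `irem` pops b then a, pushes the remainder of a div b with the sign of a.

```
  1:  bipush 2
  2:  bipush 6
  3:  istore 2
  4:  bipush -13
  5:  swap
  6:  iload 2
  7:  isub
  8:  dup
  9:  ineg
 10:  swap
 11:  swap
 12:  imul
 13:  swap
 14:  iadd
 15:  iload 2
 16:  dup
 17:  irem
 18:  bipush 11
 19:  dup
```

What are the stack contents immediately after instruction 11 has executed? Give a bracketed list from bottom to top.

[-13, -4, 4]

bipush 2   : [2]
bipush 6   : [2, 6]
istore 2   : [2]
bipush -13 : [2, -13]
swap       : [-13, 2]
iload 2    : [-13, 2, 6]
isub       : [-13, -4]
dup        : [-13, -4, -4]
ineg       : [-13, -4, 4]
swap       : [-13, 4, -4]
swap       : [-13, -4, 4]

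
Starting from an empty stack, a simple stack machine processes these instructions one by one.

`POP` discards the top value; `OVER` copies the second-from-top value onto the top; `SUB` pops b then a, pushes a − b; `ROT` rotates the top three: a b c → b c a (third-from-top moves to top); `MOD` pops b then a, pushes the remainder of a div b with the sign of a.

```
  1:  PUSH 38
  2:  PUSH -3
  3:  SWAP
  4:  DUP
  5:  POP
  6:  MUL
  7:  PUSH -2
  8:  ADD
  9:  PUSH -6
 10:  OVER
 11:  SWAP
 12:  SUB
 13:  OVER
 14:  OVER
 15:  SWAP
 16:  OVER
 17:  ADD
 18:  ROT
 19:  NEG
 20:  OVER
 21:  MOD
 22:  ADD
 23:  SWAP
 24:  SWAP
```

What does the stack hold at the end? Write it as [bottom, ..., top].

[-116, -110, -116]

PUSH 38  [38]
PUSH -3  [38, -3]
SWAP     [-3, 38]
DUP      [-3, 38, 38]
POP      [-3, 38]
MUL      [-114]
PUSH -2  [-114, -2]
ADD      [-116]
PUSH -6  [-116, -6]
OVER     [-116, -6, -116]
SWAP     [-116, -116, -6]
SUB      [-116, -110]
OVER     [-116, -110, -116]
OVER     [-116, -110, -116, -110]
SWAP     [-116, -110, -110, -116]
OVER     [-116, -110, -110, -116, -110]
ADD      [-116, -110, -110, -226]
ROT      [-116, -110, -226, -110]
NEG      [-116, -110, -226, 110]
OVER     [-116, -110, -226, 110, -226]
MOD      [-116, -110, -226, 110]
ADD      [-116, -110, -116]
SWAP     [-116, -116, -110]
SWAP     [-116, -110, -116]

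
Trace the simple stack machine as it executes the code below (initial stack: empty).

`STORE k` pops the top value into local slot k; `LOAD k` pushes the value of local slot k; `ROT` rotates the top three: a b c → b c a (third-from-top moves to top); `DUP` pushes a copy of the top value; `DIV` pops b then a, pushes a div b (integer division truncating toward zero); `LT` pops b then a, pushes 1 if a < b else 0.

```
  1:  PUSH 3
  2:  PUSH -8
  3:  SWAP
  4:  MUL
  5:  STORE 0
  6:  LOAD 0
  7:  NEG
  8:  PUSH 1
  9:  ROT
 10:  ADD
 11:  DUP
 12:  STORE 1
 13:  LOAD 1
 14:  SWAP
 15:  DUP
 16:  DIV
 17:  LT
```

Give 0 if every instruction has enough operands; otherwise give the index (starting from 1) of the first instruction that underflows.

9

PUSH 3  → [3]
PUSH -8 → [3, -8]
SWAP    → [-8, 3]
MUL     → [-24]
STORE 0 → []
LOAD 0  → [-24]
NEG     → [24]
PUSH 1  → [24, 1]
ROT  — needs 3 operands, stack has 2 → underflow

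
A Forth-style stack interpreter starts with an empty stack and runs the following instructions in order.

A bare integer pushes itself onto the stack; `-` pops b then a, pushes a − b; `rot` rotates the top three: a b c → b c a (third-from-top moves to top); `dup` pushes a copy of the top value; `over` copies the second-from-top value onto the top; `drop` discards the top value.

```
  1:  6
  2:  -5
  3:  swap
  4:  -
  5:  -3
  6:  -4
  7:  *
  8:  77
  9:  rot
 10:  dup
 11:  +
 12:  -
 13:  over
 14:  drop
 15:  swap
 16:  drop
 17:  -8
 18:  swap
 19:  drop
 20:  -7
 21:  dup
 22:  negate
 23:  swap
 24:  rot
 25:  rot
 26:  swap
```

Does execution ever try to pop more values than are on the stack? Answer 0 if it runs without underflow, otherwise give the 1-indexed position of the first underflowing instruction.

0

6      → [6]
-5     → [6, -5]
swap   → [-5, 6]
-      → [-11]
-3     → [-11, -3]
-4     → [-11, -3, -4]
*      → [-11, 12]
77     → [-11, 12, 77]
rot    → [12, 77, -11]
dup    → [12, 77, -11, -11]
+      → [12, 77, -22]
-      → [12, 99]
over   → [12, 99, 12]
drop   → [12, 99]
swap   → [99, 12]
drop   → [99]
-8     → [99, -8]
swap   → [-8, 99]
drop   → [-8]
-7     → [-8, -7]
dup    → [-8, -7, -7]
negate → [-8, -7, 7]
swap   → [-8, 7, -7]
rot    → [7, -7, -8]
rot    → [-7, -8, 7]
swap   → [-7, 7, -8]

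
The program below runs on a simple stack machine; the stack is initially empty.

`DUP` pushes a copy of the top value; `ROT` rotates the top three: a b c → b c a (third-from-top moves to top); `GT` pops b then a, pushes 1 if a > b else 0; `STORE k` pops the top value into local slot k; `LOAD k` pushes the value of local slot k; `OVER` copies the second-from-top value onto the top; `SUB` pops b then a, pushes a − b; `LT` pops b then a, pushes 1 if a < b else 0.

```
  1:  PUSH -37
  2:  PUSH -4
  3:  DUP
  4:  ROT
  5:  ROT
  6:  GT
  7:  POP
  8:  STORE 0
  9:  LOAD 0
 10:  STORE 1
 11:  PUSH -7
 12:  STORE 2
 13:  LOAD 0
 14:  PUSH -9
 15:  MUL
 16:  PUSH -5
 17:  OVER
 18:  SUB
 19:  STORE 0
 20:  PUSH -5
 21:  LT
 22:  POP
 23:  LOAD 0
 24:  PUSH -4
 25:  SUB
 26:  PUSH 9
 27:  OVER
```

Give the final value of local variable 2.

PUSH -37 → -37
PUSH -4  → -37 -4
DUP      → -37 -4 -4
ROT      → -4 -4 -37
ROT      → -4 -37 -4
GT       → -4 0
POP      → -4
STORE 0  → (empty)
LOAD 0   → -4
STORE 1  → (empty)
PUSH -7  → -7
STORE 2  → (empty)
LOAD 0   → -4
PUSH -9  → -4 -9
MUL      → 36
PUSH -5  → 36 -5
OVER     → 36 -5 36
SUB      → 36 -41
STORE 0  → 36
PUSH -5  → 36 -5
LT       → 0
POP      → (empty)
LOAD 0   → -41
PUSH -4  → -41 -4
SUB      → -37
PUSH 9   → -37 9
OVER     → -37 9 -37

-7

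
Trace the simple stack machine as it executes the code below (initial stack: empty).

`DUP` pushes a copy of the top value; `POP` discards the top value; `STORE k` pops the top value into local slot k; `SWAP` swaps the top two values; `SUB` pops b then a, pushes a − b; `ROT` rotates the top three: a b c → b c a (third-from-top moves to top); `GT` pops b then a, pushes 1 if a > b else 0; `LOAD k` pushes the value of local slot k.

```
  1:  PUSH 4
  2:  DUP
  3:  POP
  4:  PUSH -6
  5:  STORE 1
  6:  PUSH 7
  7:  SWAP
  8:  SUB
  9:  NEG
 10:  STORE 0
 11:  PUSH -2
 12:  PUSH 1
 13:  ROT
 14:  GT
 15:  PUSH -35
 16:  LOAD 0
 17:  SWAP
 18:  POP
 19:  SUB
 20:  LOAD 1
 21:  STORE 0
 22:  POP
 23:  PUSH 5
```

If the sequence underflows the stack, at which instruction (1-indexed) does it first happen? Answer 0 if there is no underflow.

13

PUSH 4  → 4
DUP     → 4 4
POP     → 4
PUSH -6 → 4 -6
STORE 1 → 4
PUSH 7  → 4 7
SWAP    → 7 4
SUB     → 3
NEG     → -3
STORE 0 → (empty)
PUSH -2 → -2
PUSH 1  → -2 1
ROT  — needs 3 operands, stack has 2 → underflow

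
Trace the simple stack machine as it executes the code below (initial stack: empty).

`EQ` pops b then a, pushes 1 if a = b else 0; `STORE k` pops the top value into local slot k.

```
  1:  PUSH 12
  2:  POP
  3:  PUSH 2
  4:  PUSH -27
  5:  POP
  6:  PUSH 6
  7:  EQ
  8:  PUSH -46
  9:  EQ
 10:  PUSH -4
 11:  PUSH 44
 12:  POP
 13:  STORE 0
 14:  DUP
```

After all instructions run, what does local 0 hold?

-4

PUSH 12  → 12
POP      → (empty)
PUSH 2   → 2
PUSH -27 → 2 -27
POP      → 2
PUSH 6   → 2 6
EQ       → 0
PUSH -46 → 0 -46
EQ       → 0
PUSH -4  → 0 -4
PUSH 44  → 0 -4 44
POP      → 0 -4
STORE 0  → 0
DUP      → 0 0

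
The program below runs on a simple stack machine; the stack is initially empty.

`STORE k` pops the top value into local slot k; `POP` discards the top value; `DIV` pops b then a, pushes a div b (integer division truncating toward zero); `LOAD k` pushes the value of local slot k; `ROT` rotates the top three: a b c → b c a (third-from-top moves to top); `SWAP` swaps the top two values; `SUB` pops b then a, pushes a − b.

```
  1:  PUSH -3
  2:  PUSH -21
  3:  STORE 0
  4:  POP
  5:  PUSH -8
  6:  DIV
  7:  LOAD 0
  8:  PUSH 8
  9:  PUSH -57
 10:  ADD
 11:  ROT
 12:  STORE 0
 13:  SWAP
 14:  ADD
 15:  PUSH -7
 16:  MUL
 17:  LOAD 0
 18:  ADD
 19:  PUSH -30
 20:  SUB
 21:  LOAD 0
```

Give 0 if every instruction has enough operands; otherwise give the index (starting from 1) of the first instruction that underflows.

6

PUSH -3  -> -3
PUSH -21 -> -3 -21
STORE 0  -> -3
POP      -> (empty)
PUSH -8  -> -8
DIV  — needs 2 operands, stack has 1 → underflow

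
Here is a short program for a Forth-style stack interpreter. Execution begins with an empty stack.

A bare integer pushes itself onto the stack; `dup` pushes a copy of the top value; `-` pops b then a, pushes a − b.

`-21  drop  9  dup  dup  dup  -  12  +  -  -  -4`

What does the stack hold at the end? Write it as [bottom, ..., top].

-21  → [-21]
drop → []
9    → [9]
dup  → [9, 9]
dup  → [9, 9, 9]
dup  → [9, 9, 9, 9]
-    → [9, 9, 0]
12   → [9, 9, 0, 12]
+    → [9, 9, 12]
-    → [9, -3]
-    → [12]
-4   → [12, -4]

[12, -4]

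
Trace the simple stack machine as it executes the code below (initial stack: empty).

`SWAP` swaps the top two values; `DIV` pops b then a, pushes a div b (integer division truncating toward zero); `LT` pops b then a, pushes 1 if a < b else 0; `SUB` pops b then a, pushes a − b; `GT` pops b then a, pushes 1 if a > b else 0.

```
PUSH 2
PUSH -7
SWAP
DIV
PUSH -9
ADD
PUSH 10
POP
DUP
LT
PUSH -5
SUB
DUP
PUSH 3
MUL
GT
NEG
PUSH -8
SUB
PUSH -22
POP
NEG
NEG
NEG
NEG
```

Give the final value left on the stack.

PUSH 2    [2]
PUSH -7   [2, -7]
SWAP      [-7, 2]
DIV       [-3]
PUSH -9   [-3, -9]
ADD       [-12]
PUSH 10   [-12, 10]
POP       [-12]
DUP       [-12, -12]
LT        [0]
PUSH -5   [0, -5]
SUB       [5]
DUP       [5, 5]
PUSH 3    [5, 5, 3]
MUL       [5, 15]
GT        [0]
NEG       [0]
PUSH -8   [0, -8]
SUB       [8]
PUSH -22  [8, -22]
POP       [8]
NEG       [-8]
NEG       [8]
NEG       [-8]
NEG       [8]

8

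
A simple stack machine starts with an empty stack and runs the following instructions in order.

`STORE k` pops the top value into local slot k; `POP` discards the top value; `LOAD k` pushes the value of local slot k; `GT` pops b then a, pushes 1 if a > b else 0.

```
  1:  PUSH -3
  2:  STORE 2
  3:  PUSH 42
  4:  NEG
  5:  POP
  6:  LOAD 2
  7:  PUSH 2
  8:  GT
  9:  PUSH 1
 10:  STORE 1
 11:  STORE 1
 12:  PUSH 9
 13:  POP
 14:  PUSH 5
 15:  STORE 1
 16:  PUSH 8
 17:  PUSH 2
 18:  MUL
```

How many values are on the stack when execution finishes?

PUSH -3 → -3
STORE 2 → (empty)
PUSH 42 → 42
NEG     → -42
POP     → (empty)
LOAD 2  → -3
PUSH 2  → -3 2
GT      → 0
PUSH 1  → 0 1
STORE 1 → 0
STORE 1 → (empty)
PUSH 9  → 9
POP     → (empty)
PUSH 5  → 5
STORE 1 → (empty)
PUSH 8  → 8
PUSH 2  → 8 2
MUL     → 16

1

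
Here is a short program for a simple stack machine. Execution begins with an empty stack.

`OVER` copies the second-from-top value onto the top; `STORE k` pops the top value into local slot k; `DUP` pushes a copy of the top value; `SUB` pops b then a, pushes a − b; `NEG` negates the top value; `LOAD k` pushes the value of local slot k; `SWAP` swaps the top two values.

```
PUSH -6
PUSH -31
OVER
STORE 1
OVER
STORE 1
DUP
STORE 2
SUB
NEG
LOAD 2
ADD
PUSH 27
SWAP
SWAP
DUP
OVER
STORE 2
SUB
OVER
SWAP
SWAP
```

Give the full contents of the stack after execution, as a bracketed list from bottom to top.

[-56, 0, -56]

PUSH -6  -> -6
PUSH -31 -> -6 -31
OVER     -> -6 -31 -6
STORE 1  -> -6 -31
OVER     -> -6 -31 -6
STORE 1  -> -6 -31
DUP      -> -6 -31 -31
STORE 2  -> -6 -31
SUB      -> 25
NEG      -> -25
LOAD 2   -> -25 -31
ADD      -> -56
PUSH 27  -> -56 27
SWAP     -> 27 -56
SWAP     -> -56 27
DUP      -> -56 27 27
OVER     -> -56 27 27 27
STORE 2  -> -56 27 27
SUB      -> -56 0
OVER     -> -56 0 -56
SWAP     -> -56 -56 0
SWAP     -> -56 0 -56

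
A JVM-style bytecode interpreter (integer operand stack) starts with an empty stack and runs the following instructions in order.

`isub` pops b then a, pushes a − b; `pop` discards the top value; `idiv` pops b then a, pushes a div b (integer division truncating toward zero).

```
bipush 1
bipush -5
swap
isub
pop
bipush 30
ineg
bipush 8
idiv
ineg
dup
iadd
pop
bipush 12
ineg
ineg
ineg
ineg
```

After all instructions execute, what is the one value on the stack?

12

bipush 1  → 1
bipush -5 → 1 -5
swap      → -5 1
isub      → -6
pop       → (empty)
bipush 30 → 30
ineg      → -30
bipush 8  → -30 8
idiv      → -3
ineg      → 3
dup       → 3 3
iadd      → 6
pop       → (empty)
bipush 12 → 12
ineg      → -12
ineg      → 12
ineg      → -12
ineg      → 12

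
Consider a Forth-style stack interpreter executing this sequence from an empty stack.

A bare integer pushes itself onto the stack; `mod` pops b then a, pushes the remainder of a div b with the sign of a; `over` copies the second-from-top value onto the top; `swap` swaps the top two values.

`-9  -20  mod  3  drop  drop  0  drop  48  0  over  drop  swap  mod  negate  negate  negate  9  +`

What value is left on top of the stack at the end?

-9     → [-9]
-20    → [-9, -20]
mod    → [-9]
3      → [-9, 3]
drop   → [-9]
drop   → []
0      → [0]
drop   → []
48     → [48]
0      → [48, 0]
over   → [48, 0, 48]
drop   → [48, 0]
swap   → [0, 48]
mod    → [0]
negate → [0]
negate → [0]
negate → [0]
9      → [0, 9]
+      → [9]

9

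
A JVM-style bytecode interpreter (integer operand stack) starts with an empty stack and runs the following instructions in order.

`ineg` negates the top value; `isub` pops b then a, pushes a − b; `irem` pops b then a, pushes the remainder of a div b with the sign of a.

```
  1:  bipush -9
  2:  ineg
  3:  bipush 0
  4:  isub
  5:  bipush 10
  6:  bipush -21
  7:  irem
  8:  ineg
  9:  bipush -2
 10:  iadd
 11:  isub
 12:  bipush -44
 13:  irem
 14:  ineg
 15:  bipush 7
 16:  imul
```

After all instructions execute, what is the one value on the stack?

bipush -9  -> -9
ineg       -> 9
bipush 0   -> 9 0
isub       -> 9
bipush 10  -> 9 10
bipush -21 -> 9 10 -21
irem       -> 9 10
ineg       -> 9 -10
bipush -2  -> 9 -10 -2
iadd       -> 9 -12
isub       -> 21
bipush -44 -> 21 -44
irem       -> 21
ineg       -> -21
bipush 7   -> -21 7
imul       -> -147

-147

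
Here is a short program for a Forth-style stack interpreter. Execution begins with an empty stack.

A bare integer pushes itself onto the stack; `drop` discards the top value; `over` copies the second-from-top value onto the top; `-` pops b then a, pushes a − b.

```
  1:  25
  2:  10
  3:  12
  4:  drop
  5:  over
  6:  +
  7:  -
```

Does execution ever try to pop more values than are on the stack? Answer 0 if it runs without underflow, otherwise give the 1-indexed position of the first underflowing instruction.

25   → [25]
10   → [25, 10]
12   → [25, 10, 12]
drop → [25, 10]
over → [25, 10, 25]
+    → [25, 35]
-    → [-10]

0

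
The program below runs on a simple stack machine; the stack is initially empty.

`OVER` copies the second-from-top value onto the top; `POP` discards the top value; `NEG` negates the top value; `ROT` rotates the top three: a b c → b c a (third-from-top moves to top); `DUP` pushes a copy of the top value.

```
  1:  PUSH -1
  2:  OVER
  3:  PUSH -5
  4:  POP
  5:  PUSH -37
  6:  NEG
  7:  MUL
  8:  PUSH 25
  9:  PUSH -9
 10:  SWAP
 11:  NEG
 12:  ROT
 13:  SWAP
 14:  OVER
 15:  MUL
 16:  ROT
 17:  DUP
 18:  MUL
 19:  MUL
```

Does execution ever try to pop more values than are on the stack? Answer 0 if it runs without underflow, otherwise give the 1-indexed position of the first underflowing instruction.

PUSH -1 -> [-1]
OVER  — needs 2 operands, stack has 1 → underflow

2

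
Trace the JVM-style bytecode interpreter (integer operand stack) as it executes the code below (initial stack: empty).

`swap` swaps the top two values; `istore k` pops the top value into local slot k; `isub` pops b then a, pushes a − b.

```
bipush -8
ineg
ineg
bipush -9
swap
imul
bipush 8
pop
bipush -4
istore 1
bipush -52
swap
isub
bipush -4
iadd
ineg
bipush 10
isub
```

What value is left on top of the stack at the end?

bipush -8  → [-8]
ineg       → [8]
ineg       → [-8]
bipush -9  → [-8, -9]
swap       → [-9, -8]
imul       → [72]
bipush 8   → [72, 8]
pop        → [72]
bipush -4  → [72, -4]
istore 1   → [72]
bipush -52 → [72, -52]
swap       → [-52, 72]
isub       → [-124]
bipush -4  → [-124, -4]
iadd       → [-128]
ineg       → [128]
bipush 10  → [128, 10]
isub       → [118]

118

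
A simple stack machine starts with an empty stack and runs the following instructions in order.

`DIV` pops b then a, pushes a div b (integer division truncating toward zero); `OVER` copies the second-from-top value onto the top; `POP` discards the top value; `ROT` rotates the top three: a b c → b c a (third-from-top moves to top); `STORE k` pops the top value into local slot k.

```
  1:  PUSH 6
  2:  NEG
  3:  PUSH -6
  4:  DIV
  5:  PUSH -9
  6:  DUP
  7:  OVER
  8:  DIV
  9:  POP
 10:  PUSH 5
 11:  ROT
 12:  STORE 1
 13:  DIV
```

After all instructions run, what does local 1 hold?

1

PUSH 6  : [6]
NEG     : [-6]
PUSH -6 : [-6, -6]
DIV     : [1]
PUSH -9 : [1, -9]
DUP     : [1, -9, -9]
OVER    : [1, -9, -9, -9]
DIV     : [1, -9, 1]
POP     : [1, -9]
PUSH 5  : [1, -9, 5]
ROT     : [-9, 5, 1]
STORE 1 : [-9, 5]
DIV     : [-1]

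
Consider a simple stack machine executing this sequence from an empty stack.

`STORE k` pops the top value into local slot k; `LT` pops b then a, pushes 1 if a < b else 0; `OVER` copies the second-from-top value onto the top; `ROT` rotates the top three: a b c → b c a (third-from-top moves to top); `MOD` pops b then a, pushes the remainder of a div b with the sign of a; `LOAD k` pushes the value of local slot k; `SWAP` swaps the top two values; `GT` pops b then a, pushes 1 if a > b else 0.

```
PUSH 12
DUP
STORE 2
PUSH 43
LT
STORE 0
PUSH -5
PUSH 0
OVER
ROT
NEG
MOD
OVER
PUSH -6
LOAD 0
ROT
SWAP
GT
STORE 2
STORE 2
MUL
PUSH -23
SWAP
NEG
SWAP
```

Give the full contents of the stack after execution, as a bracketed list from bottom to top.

[0, -23]

PUSH 12  → 12
DUP      → 12 12
STORE 2  → 12
PUSH 43  → 12 43
LT       → 1
STORE 0  → (empty)
PUSH -5  → -5
PUSH 0   → -5 0
OVER     → -5 0 -5
ROT      → 0 -5 -5
NEG      → 0 -5 5
MOD      → 0 0
OVER     → 0 0 0
PUSH -6  → 0 0 0 -6
LOAD 0   → 0 0 0 -6 1
ROT      → 0 0 -6 1 0
SWAP     → 0 0 -6 0 1
GT       → 0 0 -6 0
STORE 2  → 0 0 -6
STORE 2  → 0 0
MUL      → 0
PUSH -23 → 0 -23
SWAP     → -23 0
NEG      → -23 0
SWAP     → 0 -23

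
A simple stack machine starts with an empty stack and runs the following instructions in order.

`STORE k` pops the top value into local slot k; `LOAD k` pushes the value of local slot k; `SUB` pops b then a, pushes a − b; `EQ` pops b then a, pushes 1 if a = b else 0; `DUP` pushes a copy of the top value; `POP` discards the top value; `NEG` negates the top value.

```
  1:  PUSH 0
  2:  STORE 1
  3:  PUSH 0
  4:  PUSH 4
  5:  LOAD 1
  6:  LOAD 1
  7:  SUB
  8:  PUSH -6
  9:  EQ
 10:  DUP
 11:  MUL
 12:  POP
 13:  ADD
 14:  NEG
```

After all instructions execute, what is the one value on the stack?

-4

PUSH 0  → 0
STORE 1 → (empty)
PUSH 0  → 0
PUSH 4  → 0 4
LOAD 1  → 0 4 0
LOAD 1  → 0 4 0 0
SUB     → 0 4 0
PUSH -6 → 0 4 0 -6
EQ      → 0 4 0
DUP     → 0 4 0 0
MUL     → 0 4 0
POP     → 0 4
ADD     → 4
NEG     → -4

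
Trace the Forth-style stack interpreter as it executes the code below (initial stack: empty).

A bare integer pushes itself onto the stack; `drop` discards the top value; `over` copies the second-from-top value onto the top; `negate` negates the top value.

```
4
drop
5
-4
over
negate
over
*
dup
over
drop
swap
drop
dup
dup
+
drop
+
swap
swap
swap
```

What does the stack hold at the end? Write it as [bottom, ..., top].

4      : [4]
drop   : []
5      : [5]
-4     : [5, -4]
over   : [5, -4, 5]
negate : [5, -4, -5]
over   : [5, -4, -5, -4]
*      : [5, -4, 20]
dup    : [5, -4, 20, 20]
over   : [5, -4, 20, 20, 20]
drop   : [5, -4, 20, 20]
swap   : [5, -4, 20, 20]
drop   : [5, -4, 20]
dup    : [5, -4, 20, 20]
dup    : [5, -4, 20, 20, 20]
+      : [5, -4, 20, 40]
drop   : [5, -4, 20]
+      : [5, 16]
swap   : [16, 5]
swap   : [5, 16]
swap   : [16, 5]

[16, 5]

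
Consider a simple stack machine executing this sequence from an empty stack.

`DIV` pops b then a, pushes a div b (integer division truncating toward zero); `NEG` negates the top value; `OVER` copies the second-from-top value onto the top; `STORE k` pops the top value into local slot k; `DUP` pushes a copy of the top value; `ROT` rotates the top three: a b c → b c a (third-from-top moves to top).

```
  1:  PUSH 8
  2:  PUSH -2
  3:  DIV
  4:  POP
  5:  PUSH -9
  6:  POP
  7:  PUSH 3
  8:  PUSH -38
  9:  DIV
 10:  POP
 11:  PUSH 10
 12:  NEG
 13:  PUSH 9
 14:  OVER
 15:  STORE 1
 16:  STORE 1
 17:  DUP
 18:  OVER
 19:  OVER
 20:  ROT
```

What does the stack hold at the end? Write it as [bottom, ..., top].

PUSH 8    [8]
PUSH -2   [8, -2]
DIV       [-4]
POP       []
PUSH -9   [-9]
POP       []
PUSH 3    [3]
PUSH -38  [3, -38]
DIV       [0]
POP       []
PUSH 10   [10]
NEG       [-10]
PUSH 9    [-10, 9]
OVER      [-10, 9, -10]
STORE 1   [-10, 9]
STORE 1   [-10]
DUP       [-10, -10]
OVER      [-10, -10, -10]
OVER      [-10, -10, -10, -10]
ROT       [-10, -10, -10, -10]

[-10, -10, -10, -10]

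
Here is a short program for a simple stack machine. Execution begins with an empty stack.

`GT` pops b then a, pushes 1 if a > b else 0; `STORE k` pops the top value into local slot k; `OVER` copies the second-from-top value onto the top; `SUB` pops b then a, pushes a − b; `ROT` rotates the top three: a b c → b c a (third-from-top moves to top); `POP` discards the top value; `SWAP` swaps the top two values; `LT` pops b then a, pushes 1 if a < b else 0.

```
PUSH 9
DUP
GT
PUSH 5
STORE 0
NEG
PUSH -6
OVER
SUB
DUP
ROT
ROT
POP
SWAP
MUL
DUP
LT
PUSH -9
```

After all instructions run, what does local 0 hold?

PUSH 9  → 9
DUP     → 9 9
GT      → 0
PUSH 5  → 0 5
STORE 0 → 0
NEG     → 0
PUSH -6 → 0 -6
OVER    → 0 -6 0
SUB     → 0 -6
DUP     → 0 -6 -6
ROT     → -6 -6 0
ROT     → -6 0 -6
POP     → -6 0
SWAP    → 0 -6
MUL     → 0
DUP     → 0 0
LT      → 0
PUSH -9 → 0 -9

5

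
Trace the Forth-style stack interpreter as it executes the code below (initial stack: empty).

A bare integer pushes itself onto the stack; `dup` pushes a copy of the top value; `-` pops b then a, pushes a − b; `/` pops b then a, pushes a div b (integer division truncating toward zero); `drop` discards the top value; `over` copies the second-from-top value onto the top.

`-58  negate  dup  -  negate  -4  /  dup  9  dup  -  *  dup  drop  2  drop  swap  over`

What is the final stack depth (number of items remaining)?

3

-58     [-58]
negate  [58]
dup     [58, 58]
-       [0]
negate  [0]
-4      [0, -4]
/       [0]
dup     [0, 0]
9       [0, 0, 9]
dup     [0, 0, 9, 9]
-       [0, 0, 0]
*       [0, 0]
dup     [0, 0, 0]
drop    [0, 0]
2       [0, 0, 2]
drop    [0, 0]
swap    [0, 0]
over    [0, 0, 0]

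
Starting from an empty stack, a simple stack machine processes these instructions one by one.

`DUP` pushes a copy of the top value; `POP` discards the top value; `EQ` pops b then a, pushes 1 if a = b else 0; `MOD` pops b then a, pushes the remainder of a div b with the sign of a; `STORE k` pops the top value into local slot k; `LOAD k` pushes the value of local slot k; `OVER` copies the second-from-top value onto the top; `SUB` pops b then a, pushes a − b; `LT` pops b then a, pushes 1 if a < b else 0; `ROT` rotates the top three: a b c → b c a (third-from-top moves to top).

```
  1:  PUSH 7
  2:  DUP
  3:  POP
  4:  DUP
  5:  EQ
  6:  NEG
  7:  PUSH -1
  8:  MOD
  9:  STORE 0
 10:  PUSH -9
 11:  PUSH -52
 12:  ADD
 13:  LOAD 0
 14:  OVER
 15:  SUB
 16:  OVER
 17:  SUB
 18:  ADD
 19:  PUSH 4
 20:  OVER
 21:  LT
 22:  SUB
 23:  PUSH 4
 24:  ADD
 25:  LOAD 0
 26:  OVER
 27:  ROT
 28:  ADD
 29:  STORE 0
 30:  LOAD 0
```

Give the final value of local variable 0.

128

PUSH 7   -> 7
DUP      -> 7 7
POP      -> 7
DUP      -> 7 7
EQ       -> 1
NEG      -> -1
PUSH -1  -> -1 -1
MOD      -> 0
STORE 0  -> (empty)
PUSH -9  -> -9
PUSH -52 -> -9 -52
ADD      -> -61
LOAD 0   -> -61 0
OVER     -> -61 0 -61
SUB      -> -61 61
OVER     -> -61 61 -61
SUB      -> -61 122
ADD      -> 61
PUSH 4   -> 61 4
OVER     -> 61 4 61
LT       -> 61 1
SUB      -> 60
PUSH 4   -> 60 4
ADD      -> 64
LOAD 0   -> 64 0
OVER     -> 64 0 64
ROT      -> 0 64 64
ADD      -> 0 128
STORE 0  -> 0
LOAD 0   -> 0 128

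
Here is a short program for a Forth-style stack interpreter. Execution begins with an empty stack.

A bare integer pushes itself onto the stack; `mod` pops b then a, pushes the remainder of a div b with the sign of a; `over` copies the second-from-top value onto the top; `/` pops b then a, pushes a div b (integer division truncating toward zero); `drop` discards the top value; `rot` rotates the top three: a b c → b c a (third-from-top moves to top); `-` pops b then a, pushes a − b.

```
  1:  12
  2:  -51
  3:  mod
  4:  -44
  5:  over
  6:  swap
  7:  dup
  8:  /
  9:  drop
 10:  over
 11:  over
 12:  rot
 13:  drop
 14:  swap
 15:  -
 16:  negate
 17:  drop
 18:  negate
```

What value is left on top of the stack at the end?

-12

12      12
-51     12 -51
mod     12
-44     12 -44
over    12 -44 12
swap    12 12 -44
dup     12 12 -44 -44
/       12 12 1
drop    12 12
over    12 12 12
over    12 12 12 12
rot     12 12 12 12
drop    12 12 12
swap    12 12 12
-       12 0
negate  12 0
drop    12
negate  -12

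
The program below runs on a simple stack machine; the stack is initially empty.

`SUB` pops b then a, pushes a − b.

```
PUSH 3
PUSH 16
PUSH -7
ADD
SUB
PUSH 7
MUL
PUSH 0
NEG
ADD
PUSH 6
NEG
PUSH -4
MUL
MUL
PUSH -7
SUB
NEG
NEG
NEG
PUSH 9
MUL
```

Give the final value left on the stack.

9009

PUSH 3   3
PUSH 16  3 16
PUSH -7  3 16 -7
ADD      3 9
SUB      -6
PUSH 7   -6 7
MUL      -42
PUSH 0   -42 0
NEG      -42 0
ADD      -42
PUSH 6   -42 6
NEG      -42 -6
PUSH -4  -42 -6 -4
MUL      -42 24
MUL      -1008
PUSH -7  -1008 -7
SUB      -1001
NEG      1001
NEG      -1001
NEG      1001
PUSH 9   1001 9
MUL      9009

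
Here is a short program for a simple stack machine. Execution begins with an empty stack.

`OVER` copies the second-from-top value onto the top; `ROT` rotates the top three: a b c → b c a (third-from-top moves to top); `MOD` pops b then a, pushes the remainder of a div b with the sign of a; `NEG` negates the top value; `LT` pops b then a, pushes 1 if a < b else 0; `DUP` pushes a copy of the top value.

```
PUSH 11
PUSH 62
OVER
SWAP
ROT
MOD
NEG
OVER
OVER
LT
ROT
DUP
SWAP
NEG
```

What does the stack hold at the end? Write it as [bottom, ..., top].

[-7, 0, 11, -11]

PUSH 11 -> [11]
PUSH 62 -> [11, 62]
OVER    -> [11, 62, 11]
SWAP    -> [11, 11, 62]
ROT     -> [11, 62, 11]
MOD     -> [11, 7]
NEG     -> [11, -7]
OVER    -> [11, -7, 11]
OVER    -> [11, -7, 11, -7]
LT      -> [11, -7, 0]
ROT     -> [-7, 0, 11]
DUP     -> [-7, 0, 11, 11]
SWAP    -> [-7, 0, 11, 11]
NEG     -> [-7, 0, 11, -11]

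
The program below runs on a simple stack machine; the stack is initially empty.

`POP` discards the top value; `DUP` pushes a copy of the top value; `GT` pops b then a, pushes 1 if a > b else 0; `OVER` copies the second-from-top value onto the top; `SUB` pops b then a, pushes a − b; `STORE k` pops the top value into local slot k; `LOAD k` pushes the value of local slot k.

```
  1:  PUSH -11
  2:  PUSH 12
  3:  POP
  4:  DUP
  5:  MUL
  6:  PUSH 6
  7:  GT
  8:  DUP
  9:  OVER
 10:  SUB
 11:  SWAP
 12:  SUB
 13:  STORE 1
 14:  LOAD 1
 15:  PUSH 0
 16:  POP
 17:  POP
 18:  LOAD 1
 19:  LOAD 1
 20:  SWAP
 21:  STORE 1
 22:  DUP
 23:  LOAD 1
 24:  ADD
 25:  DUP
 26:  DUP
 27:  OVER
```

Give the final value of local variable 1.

PUSH -11 -> -11
PUSH 12  -> -11 12
POP      -> -11
DUP      -> -11 -11
MUL      -> 121
PUSH 6   -> 121 6
GT       -> 1
DUP      -> 1 1
OVER     -> 1 1 1
SUB      -> 1 0
SWAP     -> 0 1
SUB      -> -1
STORE 1  -> (empty)
LOAD 1   -> -1
PUSH 0   -> -1 0
POP      -> -1
POP      -> (empty)
LOAD 1   -> -1
LOAD 1   -> -1 -1
SWAP     -> -1 -1
STORE 1  -> -1
DUP      -> -1 -1
LOAD 1   -> -1 -1 -1
ADD      -> -1 -2
DUP      -> -1 -2 -2
DUP      -> -1 -2 -2 -2
OVER     -> -1 -2 -2 -2 -2

-1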